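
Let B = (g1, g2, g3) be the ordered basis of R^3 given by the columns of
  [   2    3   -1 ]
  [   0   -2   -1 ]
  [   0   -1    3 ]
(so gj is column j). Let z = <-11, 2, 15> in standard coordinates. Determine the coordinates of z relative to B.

<1, -3, 4>

[z]_B is the unique c with M c = z, where M has columns g1, ..., g3.
Gaussian elimination on [M | z] yields c = (1, -3, 4).
Check: g1 - 3g2 + 4g3 = <-11, 2, 15>.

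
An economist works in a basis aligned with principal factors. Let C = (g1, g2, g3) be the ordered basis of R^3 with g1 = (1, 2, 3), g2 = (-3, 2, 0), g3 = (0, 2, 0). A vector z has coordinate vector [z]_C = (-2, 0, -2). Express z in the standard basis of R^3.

(-2, -8, -6)

The coordinates say z = -2g1 + 0·g2 - 2g3; adding the scaled basis vectors gives (-2, -8, -6).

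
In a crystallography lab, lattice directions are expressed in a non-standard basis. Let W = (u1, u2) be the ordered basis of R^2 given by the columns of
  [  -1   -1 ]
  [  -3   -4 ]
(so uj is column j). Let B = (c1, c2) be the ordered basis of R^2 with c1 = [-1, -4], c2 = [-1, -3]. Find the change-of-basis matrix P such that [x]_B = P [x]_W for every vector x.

Take x = uj: its W-coordinates are the j-th standard unit vector, so P e_j — column j of P — equals [uj]_B.
u1 = 0·c1 + c2, giving column 1 = [0, 1]; repeating for each j gives P = [[0, 1], [1, 0]].

[[0, 1], [1, 0]]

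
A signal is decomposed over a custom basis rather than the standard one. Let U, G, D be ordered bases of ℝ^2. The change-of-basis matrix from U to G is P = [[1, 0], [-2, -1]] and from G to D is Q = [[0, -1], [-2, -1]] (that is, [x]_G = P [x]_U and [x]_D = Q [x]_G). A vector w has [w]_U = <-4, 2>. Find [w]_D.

<-6, 2>

First [w]_G = P [w]_U = <-4, 6>.
Then [w]_D = Q [w]_G = <-6, 2>.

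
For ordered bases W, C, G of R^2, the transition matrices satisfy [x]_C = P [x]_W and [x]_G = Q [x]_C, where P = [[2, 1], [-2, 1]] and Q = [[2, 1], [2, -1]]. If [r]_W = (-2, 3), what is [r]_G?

(5, -9)

Apply P to get C-coordinates (-1, 7), then Q to get G-coordinates.
The result is [r]_G = (5, -9).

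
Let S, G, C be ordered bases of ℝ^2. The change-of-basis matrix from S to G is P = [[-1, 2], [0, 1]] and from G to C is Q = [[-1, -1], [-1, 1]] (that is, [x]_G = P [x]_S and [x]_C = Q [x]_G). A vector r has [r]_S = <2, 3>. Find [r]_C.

<-7, -1>

Apply P to get G-coordinates <4, 3>, then Q to get C-coordinates.
The result is [r]_C = <-7, -1>.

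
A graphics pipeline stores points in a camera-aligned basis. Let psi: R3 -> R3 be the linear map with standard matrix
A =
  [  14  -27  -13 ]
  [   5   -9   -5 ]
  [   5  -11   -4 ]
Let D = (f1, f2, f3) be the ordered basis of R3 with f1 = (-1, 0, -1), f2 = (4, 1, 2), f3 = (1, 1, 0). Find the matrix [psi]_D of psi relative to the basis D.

With P the matrix whose columns are f1, ..., f3, [psi]_D = P^(-1) A P.
Column by column: psi(f1) = A f1 = (-1, 0, -1); its D-coordinates (1, 0, 0) give column 1.
Continuing for each basis vector yields [psi]_D = [[1, 1, 0], [0, 1, -3], [0, 0, -1]].

[[1, 1, 0], [0, 1, -3], [0, 0, -1]]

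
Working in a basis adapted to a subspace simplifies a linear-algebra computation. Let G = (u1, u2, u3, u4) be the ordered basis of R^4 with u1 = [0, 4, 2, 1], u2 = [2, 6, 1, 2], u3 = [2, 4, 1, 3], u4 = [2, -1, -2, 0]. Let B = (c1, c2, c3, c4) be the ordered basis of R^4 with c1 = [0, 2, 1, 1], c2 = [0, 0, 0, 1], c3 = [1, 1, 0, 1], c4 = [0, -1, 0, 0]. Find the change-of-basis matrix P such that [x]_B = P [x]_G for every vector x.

[[2, 1, 1, -2], [-1, -1, 0, 0], [0, 2, 2, 2], [0, -2, 0, -1]]

Let M have columns uj and N have columns cj. Then for every x, N [x]_B = x = M [x]_G, so P = N^(-1) M.
Since det N = -1, N^(-1) has integer entries; multiplying gives P = [[2, 1, 1, -2], [-1, -1, 0, 0], [0, 2, 2, 2], [0, -2, 0, -1]].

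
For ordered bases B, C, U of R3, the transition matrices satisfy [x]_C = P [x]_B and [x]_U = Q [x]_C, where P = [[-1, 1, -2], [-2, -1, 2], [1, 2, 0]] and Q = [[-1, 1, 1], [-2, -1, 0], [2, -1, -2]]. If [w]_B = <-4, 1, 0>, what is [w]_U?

<0, -17, 7>

First [w]_C = P [w]_B = <5, 7, -2>.
Then [w]_U = Q [w]_C = <0, -17, 7>.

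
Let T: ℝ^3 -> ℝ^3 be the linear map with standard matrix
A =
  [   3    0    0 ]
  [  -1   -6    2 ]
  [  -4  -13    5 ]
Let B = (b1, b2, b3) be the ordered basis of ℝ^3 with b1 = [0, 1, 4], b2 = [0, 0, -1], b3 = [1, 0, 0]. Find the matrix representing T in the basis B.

With P the matrix whose columns are b1, ..., b3, [T]_B = P^(-1) A P.
Column by column: T(b1) = A b1 = [0, 2, 7]; its B-coordinates [2, 1, 0] give column 1.
Continuing for each basis vector yields [T]_B = [[2, -2, -1], [1, -3, 0], [0, 0, 3]].

[[2, -2, -1], [1, -3, 0], [0, 0, 3]]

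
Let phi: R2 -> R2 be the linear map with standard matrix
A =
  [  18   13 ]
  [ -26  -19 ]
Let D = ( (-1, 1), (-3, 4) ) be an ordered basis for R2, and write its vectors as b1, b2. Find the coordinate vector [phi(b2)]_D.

Column 2 of [phi]_D is the D-coordinate vector of phi(b2).
In standard coordinates phi(b2) = A b2 = (-2, 2).
Converting to D: (-2, 2) = 2b1 + 0·b2, so the coordinate vector is (2, 0).

(2, 0)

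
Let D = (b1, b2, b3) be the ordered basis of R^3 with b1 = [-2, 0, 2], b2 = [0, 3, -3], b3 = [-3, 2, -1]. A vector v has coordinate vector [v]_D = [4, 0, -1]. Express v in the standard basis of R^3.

[-5, -2, 9]

The coordinates say v = 4b1 + 0·b2 - b3; adding the scaled basis vectors gives [-5, -2, 9].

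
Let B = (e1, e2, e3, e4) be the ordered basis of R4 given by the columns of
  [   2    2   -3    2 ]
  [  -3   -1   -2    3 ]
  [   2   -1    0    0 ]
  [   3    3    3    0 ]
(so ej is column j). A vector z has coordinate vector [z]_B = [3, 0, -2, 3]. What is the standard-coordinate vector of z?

[18, 4, 6, 3]

The coordinates say z = 3e1 + 0·e2 - 2e3 + 3e4; adding the scaled basis vectors gives [18, 4, 6, 3].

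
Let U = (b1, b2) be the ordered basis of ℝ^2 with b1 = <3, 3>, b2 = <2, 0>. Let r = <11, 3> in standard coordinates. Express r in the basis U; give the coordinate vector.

<1, 4>

Write r = c_1 b1 + c_2 b2 and solve for the c_i.
System: 3c_1 + 2c_2 = 11, 3c_1 + 0c_2 = 3; solving gives c_1 = 1, c_2 = 4.
Check: b1 + 4b2 = <11, 3>.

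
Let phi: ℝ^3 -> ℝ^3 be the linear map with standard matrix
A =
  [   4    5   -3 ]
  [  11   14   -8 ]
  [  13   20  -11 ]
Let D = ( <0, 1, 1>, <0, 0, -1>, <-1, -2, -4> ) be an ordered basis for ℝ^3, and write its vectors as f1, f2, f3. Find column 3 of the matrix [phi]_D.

Compute phi(f3) = A f3 = <-2, -7, -9> in standard coordinates.
Then write this in D-coordinates: solve for y in y_1 f1 + ... + y_3 f3 = <-2, -7, -9>.
This gives y = <-3, -2, 2>, which is column 3 of [phi]_D.

<-3, -2, 2>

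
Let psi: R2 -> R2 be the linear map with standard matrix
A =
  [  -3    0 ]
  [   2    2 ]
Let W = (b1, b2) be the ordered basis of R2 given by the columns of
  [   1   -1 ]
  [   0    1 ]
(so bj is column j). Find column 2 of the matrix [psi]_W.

[3, 0]

Column 2 of [psi]_W is the W-coordinate vector of psi(b2).
In standard coordinates psi(b2) = A b2 = [3, 0].
Converting to W: [3, 0] = 3b1 + 0·b2, so the coordinate vector is [3, 0].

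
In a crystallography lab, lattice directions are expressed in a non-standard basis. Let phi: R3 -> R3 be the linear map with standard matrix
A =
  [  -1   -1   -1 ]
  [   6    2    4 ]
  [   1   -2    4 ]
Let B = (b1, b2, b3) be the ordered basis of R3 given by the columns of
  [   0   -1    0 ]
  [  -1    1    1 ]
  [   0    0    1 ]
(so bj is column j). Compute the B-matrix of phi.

[[3, 1, -2], [-1, 0, 2], [2, -3, 2]]

Let P have columns b1, ..., b3. Then [phi]_B = P^(-1) A P.
Here det P = -1, so P^(-1) is integer; computing A P first and then P^(-1)(A P) gives [[3, 1, -2], [-1, 0, 2], [2, -3, 2]].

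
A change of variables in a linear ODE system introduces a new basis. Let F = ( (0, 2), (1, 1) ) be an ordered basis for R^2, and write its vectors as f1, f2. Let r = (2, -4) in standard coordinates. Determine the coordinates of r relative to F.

(-3, 2)

We seek scalars with c_1 f1 + c_2 f2 = r; equivalently solve M c = r where the columns of M are f1, f2.
System: 0c_1 + c_2 = 2, 2c_1 + c_2 = -4; solving gives c_1 = -3, c_2 = 2.
Check: -3f1 + 2f2 = (2, -4).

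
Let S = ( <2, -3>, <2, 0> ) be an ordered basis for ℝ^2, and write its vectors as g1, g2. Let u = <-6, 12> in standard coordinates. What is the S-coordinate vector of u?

[u]_S is the unique c with M c = u, where M has columns g1, g2.
System: 2c_1 + 2c_2 = -6, -3c_1 + 0c_2 = 12; solving gives c_1 = -4, c_2 = 1.
Check: -4g1 + g2 = <-6, 12>.

<-4, 1>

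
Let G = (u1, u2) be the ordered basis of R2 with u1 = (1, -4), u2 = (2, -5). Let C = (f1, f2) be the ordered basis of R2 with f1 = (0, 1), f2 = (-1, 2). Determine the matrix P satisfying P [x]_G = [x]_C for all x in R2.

Take x = uj: its G-coordinates are the j-th standard unit vector, so P e_j — column j of P — equals [uj]_C.
u1 = -2f1 - f2, giving column 1 = (-2, -1); repeating for each j gives P = [[-2, -1], [-1, -2]].

[[-2, -1], [-1, -2]]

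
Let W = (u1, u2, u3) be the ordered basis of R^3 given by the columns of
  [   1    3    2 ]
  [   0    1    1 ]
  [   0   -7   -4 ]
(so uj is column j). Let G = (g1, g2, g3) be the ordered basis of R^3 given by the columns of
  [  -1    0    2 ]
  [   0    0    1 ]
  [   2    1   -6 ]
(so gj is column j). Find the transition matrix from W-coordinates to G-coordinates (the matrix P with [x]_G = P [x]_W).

Take x = uj: its W-coordinates are the j-th standard unit vector, so P e_j — column j of P — equals [uj]_G.
u1 = -g1 + 2g2 + 0·g3, giving column 1 = (-1, 2, 0); repeating for each j gives P = [[-1, -1, 0], [2, 1, 2], [0, 1, 1]].

[[-1, -1, 0], [2, 1, 2], [0, 1, 1]]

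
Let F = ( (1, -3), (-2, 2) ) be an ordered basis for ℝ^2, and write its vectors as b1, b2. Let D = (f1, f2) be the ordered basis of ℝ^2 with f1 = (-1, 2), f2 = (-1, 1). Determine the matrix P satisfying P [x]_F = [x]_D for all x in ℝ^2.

[[-2, 0], [1, 2]]

Let M have columns bj and N have columns fj. Then for every x, N [x]_D = x = M [x]_F, so P = N^(-1) M.
Since det N = 1, N^(-1) has integer entries; multiplying gives P = [[-2, 0], [1, 2]].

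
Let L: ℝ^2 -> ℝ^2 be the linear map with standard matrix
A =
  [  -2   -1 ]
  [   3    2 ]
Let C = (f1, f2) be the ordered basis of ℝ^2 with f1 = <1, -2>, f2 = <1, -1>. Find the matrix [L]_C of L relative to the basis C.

With P the matrix whose columns are f1, f2, [L]_C = P^(-1) A P.
Column by column: L(f1) = A f1 = <0, -1>; its C-coordinates <1, -1> give column 1.
Continuing for each basis vector yields [L]_C = [[1, 0], [-1, -1]].

[[1, 0], [-1, -1]]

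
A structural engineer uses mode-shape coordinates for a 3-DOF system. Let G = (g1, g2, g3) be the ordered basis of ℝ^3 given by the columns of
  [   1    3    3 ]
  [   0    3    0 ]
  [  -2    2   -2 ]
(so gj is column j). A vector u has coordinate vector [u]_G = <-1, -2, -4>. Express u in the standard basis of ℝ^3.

<-19, -6, 6>

By definition u = -g1 - 2g2 - 4g3.
Summing componentwise gives <-19, -6, 6>.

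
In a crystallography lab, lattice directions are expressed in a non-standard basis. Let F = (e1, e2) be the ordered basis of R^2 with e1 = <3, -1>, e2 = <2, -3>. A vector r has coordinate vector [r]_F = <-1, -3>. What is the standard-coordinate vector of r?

<-9, 10>

By definition r = -e1 - 3e2.
Summing componentwise gives <-9, 10>.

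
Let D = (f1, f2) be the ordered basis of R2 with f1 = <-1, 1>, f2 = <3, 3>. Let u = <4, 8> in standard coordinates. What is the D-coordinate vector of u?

We seek scalars with c_1 f1 + c_2 f2 = u; equivalently solve M c = u where the columns of M are f1, f2.
System: -c_1 + 3c_2 = 4, c_1 + 3c_2 = 8; solving gives c_1 = 2, c_2 = 2.
Check: 2f1 + 2f2 = <4, 8>.

<2, 2>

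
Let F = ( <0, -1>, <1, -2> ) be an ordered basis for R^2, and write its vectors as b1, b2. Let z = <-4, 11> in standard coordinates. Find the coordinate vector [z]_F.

<-3, -4>

We seek scalars with c_1 b1 + c_2 b2 = z; equivalently solve M c = z where the columns of M are b1, b2.
System: 0c_1 + c_2 = -4, -c_1 - 2c_2 = 11; solving gives c_1 = -3, c_2 = -4.
Check: -3b1 - 4b2 = <-4, 11>.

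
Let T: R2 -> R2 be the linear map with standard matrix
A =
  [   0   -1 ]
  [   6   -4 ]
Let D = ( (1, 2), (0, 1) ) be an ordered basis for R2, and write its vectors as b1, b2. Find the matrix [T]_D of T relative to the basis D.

Let P have columns b1, b2. Then [T]_D = P^(-1) A P.
Here det P = 1, so P^(-1) is integer; computing A P first and then P^(-1)(A P) gives [[-2, -1], [2, -2]].

[[-2, -1], [2, -2]]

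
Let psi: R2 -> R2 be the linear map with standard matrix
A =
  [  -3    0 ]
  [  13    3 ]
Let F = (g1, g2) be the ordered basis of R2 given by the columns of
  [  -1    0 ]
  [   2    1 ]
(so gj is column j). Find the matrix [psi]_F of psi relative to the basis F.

Let P have columns g1, g2. Then [psi]_F = P^(-1) A P.
Here det P = -1, so P^(-1) is integer; computing A P first and then P^(-1)(A P) gives [[-3, 0], [-1, 3]].

[[-3, 0], [-1, 3]]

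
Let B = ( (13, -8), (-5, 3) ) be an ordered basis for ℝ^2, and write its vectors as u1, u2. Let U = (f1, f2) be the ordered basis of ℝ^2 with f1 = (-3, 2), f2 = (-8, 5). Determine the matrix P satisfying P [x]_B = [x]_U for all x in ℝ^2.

[[1, -1], [-2, 1]]

Column j of P is [uj]_U, since P maps B-coordinates to U-coordinates.
Expressing u1 in U: u1 = f1 - 2f2, so column 1 of P is (1, -2).
Doing the same for each uj gives P = [[1, -1], [-2, 1]].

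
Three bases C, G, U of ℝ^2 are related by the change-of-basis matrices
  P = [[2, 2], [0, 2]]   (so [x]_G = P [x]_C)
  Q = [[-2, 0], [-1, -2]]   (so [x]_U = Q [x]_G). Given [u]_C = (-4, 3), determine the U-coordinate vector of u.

(4, -10)

Apply P to get G-coordinates (-2, 6), then Q to get U-coordinates.
The result is [u]_U = (4, -10).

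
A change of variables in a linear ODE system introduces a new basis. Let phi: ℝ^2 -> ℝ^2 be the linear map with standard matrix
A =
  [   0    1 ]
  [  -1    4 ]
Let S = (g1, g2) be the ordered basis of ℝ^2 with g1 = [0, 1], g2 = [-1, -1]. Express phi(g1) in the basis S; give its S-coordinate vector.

Column 1 of [phi]_S is the S-coordinate vector of phi(g1).
In standard coordinates phi(g1) = A g1 = [1, 4].
Converting to S: [1, 4] = 3g1 - g2, so the coordinate vector is [3, -1].

[3, -1]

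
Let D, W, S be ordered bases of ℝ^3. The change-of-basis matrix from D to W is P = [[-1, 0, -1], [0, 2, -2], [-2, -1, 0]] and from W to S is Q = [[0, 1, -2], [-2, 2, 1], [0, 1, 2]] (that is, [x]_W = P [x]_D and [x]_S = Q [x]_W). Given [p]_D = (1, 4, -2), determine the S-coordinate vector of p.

First [p]_W = P [p]_D = (1, 12, -6).
Then [p]_S = Q [p]_W = (24, 16, 0).

(24, 16, 0)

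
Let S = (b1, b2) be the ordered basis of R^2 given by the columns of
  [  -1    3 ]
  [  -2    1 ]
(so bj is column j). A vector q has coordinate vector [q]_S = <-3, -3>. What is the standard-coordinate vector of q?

<-6, 3>

q = M [q]_S, where M has columns b1, b2.
Carrying out the matrix-vector product, q = <-6, 3>.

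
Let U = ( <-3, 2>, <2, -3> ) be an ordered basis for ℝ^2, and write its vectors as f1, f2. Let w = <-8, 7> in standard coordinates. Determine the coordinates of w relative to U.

<2, -1>

[w]_U is the unique c with M c = w, where M has columns f1, f2.
System: -3c_1 + 2c_2 = -8, 2c_1 - 3c_2 = 7; solving gives c_1 = 2, c_2 = -1.
Check: 2f1 - f2 = <-8, 7>.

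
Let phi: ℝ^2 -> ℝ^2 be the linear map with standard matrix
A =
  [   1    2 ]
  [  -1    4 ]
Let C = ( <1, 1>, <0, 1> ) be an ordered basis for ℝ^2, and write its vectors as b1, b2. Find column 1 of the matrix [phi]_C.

Compute phi(b1) = A b1 = <3, 3> in standard coordinates.
Then write this in C-coordinates: solve for y in y_1 b1 + y_2 b2 = <3, 3>.
This gives y = <3, 0>, which is column 1 of [phi]_C.

<3, 0>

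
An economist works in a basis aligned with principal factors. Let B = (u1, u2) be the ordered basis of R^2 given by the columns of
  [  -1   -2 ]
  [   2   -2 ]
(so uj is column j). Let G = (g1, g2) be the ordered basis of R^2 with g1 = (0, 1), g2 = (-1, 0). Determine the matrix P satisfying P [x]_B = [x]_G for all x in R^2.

[[2, -2], [1, 2]]

Column j of P is [uj]_G, since P maps B-coordinates to G-coordinates.
Expressing u1 in G: u1 = 2g1 + g2, so column 1 of P is (2, 1).
Doing the same for each uj gives P = [[2, -2], [1, 2]].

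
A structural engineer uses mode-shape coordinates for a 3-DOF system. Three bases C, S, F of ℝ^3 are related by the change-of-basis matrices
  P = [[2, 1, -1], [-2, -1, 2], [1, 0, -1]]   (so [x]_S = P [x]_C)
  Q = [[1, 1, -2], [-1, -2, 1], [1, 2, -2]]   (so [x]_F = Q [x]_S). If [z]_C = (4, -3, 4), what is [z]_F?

(4, -7, 7)

Composing the changes, [z]_F = Q P [z]_C.
Q P = [[-2, 0, 3], [3, 1, -4], [-4, -1, 5]]; applying this to (4, -3, 4) gives (4, -7, 7).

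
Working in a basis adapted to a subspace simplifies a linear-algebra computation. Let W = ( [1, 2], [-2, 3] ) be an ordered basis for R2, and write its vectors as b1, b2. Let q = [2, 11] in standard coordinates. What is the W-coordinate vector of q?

Write q = c_1 b1 + c_2 b2 and solve for the c_i.
System: c_1 - 2c_2 = 2, 2c_1 + 3c_2 = 11; solving gives c_1 = 4, c_2 = 1.
Check: 4b1 + b2 = [2, 11].

[4, 1]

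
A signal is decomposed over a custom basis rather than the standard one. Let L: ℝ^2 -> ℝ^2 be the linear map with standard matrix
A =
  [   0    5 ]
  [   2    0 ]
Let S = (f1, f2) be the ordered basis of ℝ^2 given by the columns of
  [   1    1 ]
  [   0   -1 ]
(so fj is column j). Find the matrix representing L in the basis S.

[[2, -3], [-2, -2]]

With P the matrix whose columns are f1, f2, [L]_S = P^(-1) A P.
Column by column: L(f1) = A f1 = (0, 2); its S-coordinates (2, -2) give column 1.
Continuing for each basis vector yields [L]_S = [[2, -3], [-2, -2]].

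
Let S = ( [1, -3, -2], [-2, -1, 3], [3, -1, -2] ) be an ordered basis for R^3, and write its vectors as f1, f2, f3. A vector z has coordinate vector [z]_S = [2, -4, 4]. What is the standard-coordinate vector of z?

By definition z = 2f1 - 4f2 + 4f3.
Summing componentwise gives [22, -6, -24].

[22, -6, -24]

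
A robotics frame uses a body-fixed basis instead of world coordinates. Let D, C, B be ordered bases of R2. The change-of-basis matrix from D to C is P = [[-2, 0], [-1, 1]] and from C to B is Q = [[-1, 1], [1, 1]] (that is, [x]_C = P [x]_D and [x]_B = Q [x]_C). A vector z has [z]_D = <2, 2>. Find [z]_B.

<4, -4>

Composing the changes, [z]_B = Q P [z]_D.
Q P = [[1, 1], [-3, 1]]; applying this to <2, 2> gives <4, -4>.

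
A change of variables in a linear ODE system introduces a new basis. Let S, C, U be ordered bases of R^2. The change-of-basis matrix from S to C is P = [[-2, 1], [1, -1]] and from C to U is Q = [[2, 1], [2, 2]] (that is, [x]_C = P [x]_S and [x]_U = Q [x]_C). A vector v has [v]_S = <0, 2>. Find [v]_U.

<2, 0>

First [v]_C = P [v]_S = <2, -2>.
Then [v]_U = Q [v]_C = <2, 0>.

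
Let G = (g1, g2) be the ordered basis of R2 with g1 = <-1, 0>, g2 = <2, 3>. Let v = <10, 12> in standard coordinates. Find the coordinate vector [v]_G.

<-2, 4>

[v]_G is the unique c with M c = v, where M has columns g1, g2.
System: -c_1 + 2c_2 = 10, 0c_1 + 3c_2 = 12; solving gives c_1 = -2, c_2 = 4.
Check: -2g1 + 4g2 = <10, 12>.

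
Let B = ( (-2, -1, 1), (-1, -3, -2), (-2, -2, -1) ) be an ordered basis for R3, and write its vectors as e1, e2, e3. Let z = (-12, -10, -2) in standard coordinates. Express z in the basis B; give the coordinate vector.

We seek scalars with c_1 e1 + ... + c_3 e3 = z; equivalently solve M c = z where the columns of M are e1, ..., e3.
Gaussian elimination on [M | z] yields c = (2, 0, 4).
Check: 2e1 + 0·e2 + 4e3 = (-12, -10, -2).

(2, 0, 4)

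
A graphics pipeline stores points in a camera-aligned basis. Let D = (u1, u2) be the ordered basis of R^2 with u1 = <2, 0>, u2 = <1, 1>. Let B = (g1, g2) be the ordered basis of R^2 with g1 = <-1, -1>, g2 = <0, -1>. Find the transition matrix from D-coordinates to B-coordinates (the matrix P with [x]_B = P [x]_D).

[[-2, -1], [2, 0]]

Column j of P is [uj]_B, since P maps D-coordinates to B-coordinates.
Expressing u1 in B: u1 = -2g1 + 2g2, so column 1 of P is <-2, 2>.
Doing the same for each uj gives P = [[-2, -1], [2, 0]].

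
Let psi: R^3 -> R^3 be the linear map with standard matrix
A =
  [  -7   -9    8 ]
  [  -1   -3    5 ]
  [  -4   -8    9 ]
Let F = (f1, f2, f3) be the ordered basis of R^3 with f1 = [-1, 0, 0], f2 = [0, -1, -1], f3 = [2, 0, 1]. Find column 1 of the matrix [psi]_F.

Column 1 of [psi]_F is the F-coordinate vector of psi(f1).
In standard coordinates psi(f1) = A f1 = [7, 1, 4].
Converting to F: [7, 1, 4] = -f1 - f2 + 3f3, so the coordinate vector is [-1, -1, 3].

[-1, -1, 3]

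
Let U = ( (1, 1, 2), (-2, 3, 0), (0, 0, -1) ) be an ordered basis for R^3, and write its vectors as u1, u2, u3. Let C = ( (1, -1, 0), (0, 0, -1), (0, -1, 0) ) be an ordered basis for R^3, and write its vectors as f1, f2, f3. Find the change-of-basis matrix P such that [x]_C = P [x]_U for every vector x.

[[1, -2, 0], [-2, 0, 1], [-2, -1, 0]]

Column j of P is [uj]_C, since P maps U-coordinates to C-coordinates.
Expressing u1 in C: u1 = f1 - 2f2 - 2f3, so column 1 of P is (1, -2, -2).
Doing the same for each uj gives P = [[1, -2, 0], [-2, 0, 1], [-2, -1, 0]].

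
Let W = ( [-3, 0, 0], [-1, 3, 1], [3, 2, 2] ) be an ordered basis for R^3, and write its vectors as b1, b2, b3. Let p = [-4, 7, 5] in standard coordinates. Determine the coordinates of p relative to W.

We seek scalars with c_1 b1 + ... + c_3 b3 = p; equivalently solve M c = p where the columns of M are b1, ..., b3.
Row-reducing the augmented matrix [M | p] gives c = (3, 1, 2).
Check: 3b1 + b2 + 2b3 = [-4, 7, 5].

[3, 1, 2]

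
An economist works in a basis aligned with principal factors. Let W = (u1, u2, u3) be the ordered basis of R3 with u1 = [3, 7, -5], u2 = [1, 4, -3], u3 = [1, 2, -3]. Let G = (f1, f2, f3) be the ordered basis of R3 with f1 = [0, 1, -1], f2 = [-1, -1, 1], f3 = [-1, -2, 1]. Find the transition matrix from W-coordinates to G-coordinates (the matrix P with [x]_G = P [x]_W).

[[2, 2, 2], [-1, 0, -2], [-2, -1, 1]]

Take x = uj: its W-coordinates are the j-th standard unit vector, so P e_j — column j of P — equals [uj]_G.
u1 = 2f1 - f2 - 2f3, giving column 1 = [2, -1, -2]; repeating for each j gives P = [[2, 2, 2], [-1, 0, -2], [-2, -1, 1]].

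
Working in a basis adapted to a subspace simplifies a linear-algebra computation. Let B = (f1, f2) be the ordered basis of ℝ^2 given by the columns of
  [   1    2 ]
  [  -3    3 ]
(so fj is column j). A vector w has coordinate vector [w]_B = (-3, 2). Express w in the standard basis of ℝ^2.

w = M [w]_B, where M has columns f1, f2.
Carrying out the matrix-vector product, w = (1, 15).

(1, 15)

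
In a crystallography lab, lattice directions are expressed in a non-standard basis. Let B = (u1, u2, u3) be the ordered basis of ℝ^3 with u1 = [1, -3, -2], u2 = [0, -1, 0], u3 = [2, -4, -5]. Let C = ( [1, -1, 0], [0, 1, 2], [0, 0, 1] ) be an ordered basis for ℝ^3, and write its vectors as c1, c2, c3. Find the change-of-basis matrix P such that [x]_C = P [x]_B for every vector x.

[[1, 0, 2], [-2, -1, -2], [2, 2, -1]]

Column j of P is [uj]_C, since P maps B-coordinates to C-coordinates.
Expressing u1 in C: u1 = c1 - 2c2 + 2c3, so column 1 of P is [1, -2, 2].
Doing the same for each uj gives P = [[1, 0, 2], [-2, -1, -2], [2, 2, -1]].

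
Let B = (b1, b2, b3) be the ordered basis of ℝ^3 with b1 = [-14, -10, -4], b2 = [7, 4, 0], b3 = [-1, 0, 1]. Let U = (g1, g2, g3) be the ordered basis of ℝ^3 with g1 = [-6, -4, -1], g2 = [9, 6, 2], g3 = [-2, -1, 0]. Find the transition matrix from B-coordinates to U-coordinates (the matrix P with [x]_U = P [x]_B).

[[0, -2, 1], [-2, -1, 1], [-2, -2, 2]]

Let M have columns bj and N have columns gj. Then for every x, N [x]_U = x = M [x]_B, so P = N^(-1) M.
Since det N = 1, N^(-1) has integer entries; multiplying gives P = [[0, -2, 1], [-2, -1, 1], [-2, -2, 2]].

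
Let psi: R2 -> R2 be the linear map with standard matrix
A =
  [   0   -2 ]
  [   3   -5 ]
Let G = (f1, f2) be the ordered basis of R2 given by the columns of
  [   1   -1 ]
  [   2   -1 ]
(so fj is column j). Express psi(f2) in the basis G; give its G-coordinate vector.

[0, -2]

Compute psi(f2) = A f2 = [2, 2] in standard coordinates.
Then write this in G-coordinates: solve for y in y_1 f1 + y_2 f2 = [2, 2].
This gives y = [0, -2], which is column 2 of [psi]_G.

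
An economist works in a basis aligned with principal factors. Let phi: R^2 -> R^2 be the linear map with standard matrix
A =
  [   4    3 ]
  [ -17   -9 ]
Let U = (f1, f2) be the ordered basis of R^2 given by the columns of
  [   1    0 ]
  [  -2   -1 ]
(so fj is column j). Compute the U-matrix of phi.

[[-2, -3], [3, -3]]

Let P have columns f1, f2. Then [phi]_U = P^(-1) A P.
Here det P = -1, so P^(-1) is integer; computing A P first and then P^(-1)(A P) gives [[-2, -3], [3, -3]].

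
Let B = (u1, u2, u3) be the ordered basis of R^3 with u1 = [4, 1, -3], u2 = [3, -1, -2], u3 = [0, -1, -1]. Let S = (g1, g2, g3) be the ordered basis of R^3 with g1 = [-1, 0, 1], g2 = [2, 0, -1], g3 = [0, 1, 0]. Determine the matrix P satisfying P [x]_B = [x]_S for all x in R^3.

Take x = uj: its B-coordinates are the j-th standard unit vector, so P e_j — column j of P — equals [uj]_S.
u1 = -2g1 + g2 + g3, giving column 1 = [-2, 1, 1]; repeating for each j gives P = [[-2, -1, -2], [1, 1, -1], [1, -1, -1]].

[[-2, -1, -2], [1, 1, -1], [1, -1, -1]]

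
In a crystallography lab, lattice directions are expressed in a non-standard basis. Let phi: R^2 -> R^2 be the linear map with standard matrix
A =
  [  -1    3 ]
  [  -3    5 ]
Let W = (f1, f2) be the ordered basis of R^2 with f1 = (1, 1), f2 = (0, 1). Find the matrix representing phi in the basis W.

Let P have columns f1, f2. Then [phi]_W = P^(-1) A P.
Here det P = 1, so P^(-1) is integer; computing A P first and then P^(-1)(A P) gives [[2, 3], [0, 2]].

[[2, 3], [0, 2]]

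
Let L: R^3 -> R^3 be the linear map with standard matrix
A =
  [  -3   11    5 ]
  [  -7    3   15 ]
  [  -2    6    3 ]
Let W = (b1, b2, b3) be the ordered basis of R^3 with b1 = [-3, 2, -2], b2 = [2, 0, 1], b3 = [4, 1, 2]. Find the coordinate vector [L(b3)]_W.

[1, 0, 3]

Compute L(b3) = A b3 = [9, 5, 4] in standard coordinates.
Then write this in W-coordinates: solve for y in y_1 b1 + ... + y_3 b3 = [9, 5, 4].
This gives y = [1, 0, 3], which is column 3 of [L]_W.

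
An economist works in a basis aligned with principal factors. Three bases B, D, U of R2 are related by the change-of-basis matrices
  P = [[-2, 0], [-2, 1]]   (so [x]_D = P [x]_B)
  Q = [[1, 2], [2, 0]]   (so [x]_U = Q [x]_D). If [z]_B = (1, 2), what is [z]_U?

Apply P to get D-coordinates (-2, 0), then Q to get U-coordinates.
The result is [z]_U = (-2, -4).

(-2, -4)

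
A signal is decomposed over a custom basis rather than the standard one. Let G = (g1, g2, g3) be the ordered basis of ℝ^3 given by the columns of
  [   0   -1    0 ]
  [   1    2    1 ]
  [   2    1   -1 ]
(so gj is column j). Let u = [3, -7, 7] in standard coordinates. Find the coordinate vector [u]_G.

[3, -3, -4]

[u]_G is the unique c with M c = u, where M has columns g1, ..., g3.
Row-reducing the augmented matrix [M | u] gives c = (3, -3, -4).
Check: 3g1 - 3g2 - 4g3 = [3, -7, 7].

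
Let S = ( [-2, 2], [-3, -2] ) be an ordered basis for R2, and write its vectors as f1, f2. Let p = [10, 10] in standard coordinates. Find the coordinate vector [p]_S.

[p]_S is the unique c with M c = p, where M has columns f1, f2.
System: -2c_1 - 3c_2 = 10, 2c_1 - 2c_2 = 10; solving gives c_1 = 1, c_2 = -4.
Check: f1 - 4f2 = [10, 10].

[1, -4]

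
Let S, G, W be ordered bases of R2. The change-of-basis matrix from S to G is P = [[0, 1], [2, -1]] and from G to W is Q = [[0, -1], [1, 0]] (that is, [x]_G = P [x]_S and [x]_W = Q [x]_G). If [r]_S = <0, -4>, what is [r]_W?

<-4, -4>

First [r]_G = P [r]_S = <-4, 4>.
Then [r]_W = Q [r]_G = <-4, -4>.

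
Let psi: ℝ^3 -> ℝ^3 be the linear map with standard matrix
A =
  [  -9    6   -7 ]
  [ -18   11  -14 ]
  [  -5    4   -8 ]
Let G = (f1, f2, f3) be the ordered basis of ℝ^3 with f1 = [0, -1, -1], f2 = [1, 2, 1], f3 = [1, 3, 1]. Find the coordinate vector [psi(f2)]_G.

Column 2 of [psi]_G is the G-coordinate vector of psi(f2).
In standard coordinates psi(f2) = A f2 = [-4, -10, -5].
Converting to G: [-4, -10, -5] = f1 - 3f2 - f3, so the coordinate vector is [1, -3, -1].

[1, -3, -1]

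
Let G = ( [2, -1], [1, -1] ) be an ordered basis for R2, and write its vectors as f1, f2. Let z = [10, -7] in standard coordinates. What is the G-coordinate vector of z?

[3, 4]

[z]_G is the unique c with M c = z, where M has columns f1, f2.
System: 2c_1 + c_2 = 10, -c_1 - c_2 = -7; solving gives c_1 = 3, c_2 = 4.
Check: 3f1 + 4f2 = [10, -7].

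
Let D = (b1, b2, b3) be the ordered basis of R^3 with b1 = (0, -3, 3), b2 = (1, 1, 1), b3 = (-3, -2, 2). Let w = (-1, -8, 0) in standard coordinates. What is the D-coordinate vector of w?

(2, -4, -1)

We seek scalars with c_1 b1 + ... + c_3 b3 = w; equivalently solve M c = w where the columns of M are b1, ..., b3.
Solving this 3x3 system gives c = (2, -4, -1).
Check: 2b1 - 4b2 - b3 = (-1, -8, 0).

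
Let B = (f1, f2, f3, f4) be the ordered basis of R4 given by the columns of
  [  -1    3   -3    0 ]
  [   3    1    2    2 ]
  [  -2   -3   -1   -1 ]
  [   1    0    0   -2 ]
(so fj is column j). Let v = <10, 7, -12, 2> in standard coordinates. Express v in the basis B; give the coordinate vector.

<2, 3, -1, 0>

Write v = c_1 f1 + ... + c_4 f4 and solve for the c_i.
Solving this 4x4 system gives c = (2, 3, -1, 0).
Check: 2f1 + 3f2 - f3 + 0·f4 = <10, 7, -12, 2>.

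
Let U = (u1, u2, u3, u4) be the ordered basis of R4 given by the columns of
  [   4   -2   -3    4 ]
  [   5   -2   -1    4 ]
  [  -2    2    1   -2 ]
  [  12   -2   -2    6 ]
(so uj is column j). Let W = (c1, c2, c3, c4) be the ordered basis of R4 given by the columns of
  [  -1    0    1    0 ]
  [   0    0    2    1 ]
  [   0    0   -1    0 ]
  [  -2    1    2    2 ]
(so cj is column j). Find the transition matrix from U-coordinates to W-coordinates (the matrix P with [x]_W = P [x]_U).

Take x = uj: its U-coordinates are the j-th standard unit vector, so P e_j — column j of P — equals [uj]_W.
u1 = -2c1 + 2c2 + 2c3 + c4, giving column 1 = [-2, 2, 2, 1]; repeating for each j gives P = [[-2, 0, 2, -2], [2, -2, 2, -2], [2, -2, -1, 2], [1, 2, 1, 0]].

[[-2, 0, 2, -2], [2, -2, 2, -2], [2, -2, -1, 2], [1, 2, 1, 0]]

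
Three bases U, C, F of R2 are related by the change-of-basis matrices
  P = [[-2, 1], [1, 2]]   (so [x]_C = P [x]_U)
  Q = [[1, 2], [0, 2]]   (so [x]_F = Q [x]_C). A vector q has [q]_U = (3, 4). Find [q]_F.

First [q]_C = P [q]_U = (-2, 11).
Then [q]_F = Q [q]_C = (20, 22).

(20, 22)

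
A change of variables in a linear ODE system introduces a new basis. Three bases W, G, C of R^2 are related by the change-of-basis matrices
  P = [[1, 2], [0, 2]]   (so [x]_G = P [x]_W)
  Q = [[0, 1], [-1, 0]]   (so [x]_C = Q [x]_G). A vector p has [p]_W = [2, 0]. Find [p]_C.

First [p]_G = P [p]_W = [2, 0].
Then [p]_C = Q [p]_G = [0, -2].

[0, -2]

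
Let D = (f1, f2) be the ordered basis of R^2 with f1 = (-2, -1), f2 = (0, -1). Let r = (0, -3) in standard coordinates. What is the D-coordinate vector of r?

(0, 3)

[r]_D is the unique c with M c = r, where M has columns f1, f2.
System: -2c_1 + 0c_2 = 0, -c_1 - c_2 = -3; solving gives c_1 = 0, c_2 = 3.
Check: 0·f1 + 3f2 = (0, -3).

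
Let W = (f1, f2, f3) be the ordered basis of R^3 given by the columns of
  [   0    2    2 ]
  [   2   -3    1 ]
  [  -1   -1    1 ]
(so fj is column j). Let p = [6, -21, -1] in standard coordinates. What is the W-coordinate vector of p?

[p]_W is the unique c with M c = p, where M has columns f1, ..., f3.
Solving this 3x3 system gives c = (-4, 4, -1).
Check: -4f1 + 4f2 - f3 = [6, -21, -1].

[-4, 4, -1]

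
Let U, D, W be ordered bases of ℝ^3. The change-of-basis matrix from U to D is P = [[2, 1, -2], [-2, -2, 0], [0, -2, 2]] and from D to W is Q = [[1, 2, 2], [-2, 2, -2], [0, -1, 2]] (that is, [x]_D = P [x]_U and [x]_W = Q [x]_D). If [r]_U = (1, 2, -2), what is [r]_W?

Composing the changes, [r]_W = Q P [r]_U.
Q P = [[-2, -7, 2], [-8, -2, 0], [2, -2, 4]]; applying this to (1, 2, -2) gives (-20, -12, -10).

(-20, -12, -10)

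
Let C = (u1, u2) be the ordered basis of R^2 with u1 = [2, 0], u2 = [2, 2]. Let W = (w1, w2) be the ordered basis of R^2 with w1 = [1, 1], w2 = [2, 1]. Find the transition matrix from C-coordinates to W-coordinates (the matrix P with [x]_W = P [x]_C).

Take x = uj: its C-coordinates are the j-th standard unit vector, so P e_j — column j of P — equals [uj]_W.
u1 = -2w1 + 2w2, giving column 1 = [-2, 2]; repeating for each j gives P = [[-2, 2], [2, 0]].

[[-2, 2], [2, 0]]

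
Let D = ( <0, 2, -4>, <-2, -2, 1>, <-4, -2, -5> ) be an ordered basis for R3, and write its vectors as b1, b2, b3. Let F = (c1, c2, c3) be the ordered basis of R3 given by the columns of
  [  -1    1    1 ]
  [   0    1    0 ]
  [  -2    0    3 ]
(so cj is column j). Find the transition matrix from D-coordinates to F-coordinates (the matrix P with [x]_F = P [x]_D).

[[2, 1, 1], [2, -2, -2], [0, 1, -1]]

Take x = bj: its D-coordinates are the j-th standard unit vector, so P e_j — column j of P — equals [bj]_F.
b1 = 2c1 + 2c2 + 0·c3, giving column 1 = <2, 2, 0>; repeating for each j gives P = [[2, 1, 1], [2, -2, -2], [0, 1, -1]].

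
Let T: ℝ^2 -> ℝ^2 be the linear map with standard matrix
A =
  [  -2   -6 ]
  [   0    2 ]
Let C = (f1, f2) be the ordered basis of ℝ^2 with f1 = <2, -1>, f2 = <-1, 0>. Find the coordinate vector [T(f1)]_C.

<2, 2>

Compute T(f1) = A f1 = <2, -2> in standard coordinates.
Then write this in C-coordinates: solve for y in y_1 f1 + y_2 f2 = <2, -2>.
This gives y = <2, 2>, which is column 1 of [T]_C.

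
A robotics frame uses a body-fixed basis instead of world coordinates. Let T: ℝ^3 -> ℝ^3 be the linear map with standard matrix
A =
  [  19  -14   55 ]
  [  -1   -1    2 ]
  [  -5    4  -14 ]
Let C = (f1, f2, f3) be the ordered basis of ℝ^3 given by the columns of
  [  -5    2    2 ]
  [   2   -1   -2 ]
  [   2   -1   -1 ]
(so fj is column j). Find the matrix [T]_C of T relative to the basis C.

With P the matrix whose columns are f1, ..., f3, [T]_C = P^(-1) A P.
Column by column: T(f1) = A f1 = (-13, 7, 5); its C-coordinates (3, 3, -2) give column 1.
Continuing for each basis vector yields [T]_C = [[3, 3, -3], [3, 3, 0], [-2, 3, -2]].

[[3, 3, -3], [3, 3, 0], [-2, 3, -2]]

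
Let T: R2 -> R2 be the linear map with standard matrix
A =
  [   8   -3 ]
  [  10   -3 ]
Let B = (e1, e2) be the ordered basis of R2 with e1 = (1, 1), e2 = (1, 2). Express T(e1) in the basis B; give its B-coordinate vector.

Compute T(e1) = A e1 = (5, 7) in standard coordinates.
Then write this in B-coordinates: solve for y in y_1 e1 + y_2 e2 = (5, 7).
This gives y = (3, 2), which is column 1 of [T]_B.

(3, 2)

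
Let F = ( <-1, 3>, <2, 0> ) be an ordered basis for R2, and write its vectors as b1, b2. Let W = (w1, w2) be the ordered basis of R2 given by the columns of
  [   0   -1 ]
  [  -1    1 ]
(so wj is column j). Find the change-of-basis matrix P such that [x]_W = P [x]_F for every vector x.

Take x = bj: its F-coordinates are the j-th standard unit vector, so P e_j — column j of P — equals [bj]_W.
b1 = -2w1 + w2, giving column 1 = <-2, 1>; repeating for each j gives P = [[-2, -2], [1, -2]].

[[-2, -2], [1, -2]]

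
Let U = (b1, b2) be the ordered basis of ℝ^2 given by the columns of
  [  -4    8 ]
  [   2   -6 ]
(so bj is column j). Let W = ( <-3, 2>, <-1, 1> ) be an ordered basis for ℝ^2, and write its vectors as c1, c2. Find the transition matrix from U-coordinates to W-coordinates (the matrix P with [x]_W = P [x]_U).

Column j of P is [bj]_W, since P maps U-coordinates to W-coordinates.
Expressing b1 in W: b1 = 2c1 - 2c2, so column 1 of P is <2, -2>.
Doing the same for each bj gives P = [[2, -2], [-2, -2]].

[[2, -2], [-2, -2]]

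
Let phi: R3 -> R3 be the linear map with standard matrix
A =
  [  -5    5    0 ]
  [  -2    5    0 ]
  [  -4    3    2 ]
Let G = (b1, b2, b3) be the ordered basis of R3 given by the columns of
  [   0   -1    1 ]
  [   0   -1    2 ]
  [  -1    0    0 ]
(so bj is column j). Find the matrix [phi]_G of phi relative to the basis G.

Let P have columns b1, ..., b3. Then [phi]_G = P^(-1) A P.
Here det P = 1, so P^(-1) is integer; computing A P first and then P^(-1)(A P) gives [[2, -1, -2], [0, -3, -2], [0, -3, 3]].

[[2, -1, -2], [0, -3, -2], [0, -3, 3]]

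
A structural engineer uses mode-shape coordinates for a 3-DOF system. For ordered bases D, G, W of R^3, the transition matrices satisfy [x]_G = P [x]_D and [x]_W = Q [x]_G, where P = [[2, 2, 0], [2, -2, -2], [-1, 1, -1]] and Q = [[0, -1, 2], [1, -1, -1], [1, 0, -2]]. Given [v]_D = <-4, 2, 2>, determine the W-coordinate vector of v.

Apply P to get G-coordinates <-4, -16, 4>, then Q to get W-coordinates.
The result is [v]_W = <24, 8, -12>.

<24, 8, -12>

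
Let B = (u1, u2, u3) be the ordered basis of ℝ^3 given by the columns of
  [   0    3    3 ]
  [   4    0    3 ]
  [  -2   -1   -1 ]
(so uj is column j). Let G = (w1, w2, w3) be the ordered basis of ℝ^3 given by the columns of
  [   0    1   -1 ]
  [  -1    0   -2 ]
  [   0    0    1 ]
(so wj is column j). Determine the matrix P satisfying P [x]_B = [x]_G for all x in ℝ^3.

Let M have columns uj and N have columns wj. Then for every x, N [x]_G = x = M [x]_B, so P = N^(-1) M.
Since det N = 1, N^(-1) has integer entries; multiplying gives P = [[0, 2, -1], [-2, 2, 2], [-2, -1, -1]].

[[0, 2, -1], [-2, 2, 2], [-2, -1, -1]]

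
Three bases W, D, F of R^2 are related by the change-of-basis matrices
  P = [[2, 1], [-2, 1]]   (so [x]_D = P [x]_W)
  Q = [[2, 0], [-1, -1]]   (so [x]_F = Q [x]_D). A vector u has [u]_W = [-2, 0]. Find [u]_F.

First [u]_D = P [u]_W = [-4, 4].
Then [u]_F = Q [u]_D = [-8, 0].

[-8, 0]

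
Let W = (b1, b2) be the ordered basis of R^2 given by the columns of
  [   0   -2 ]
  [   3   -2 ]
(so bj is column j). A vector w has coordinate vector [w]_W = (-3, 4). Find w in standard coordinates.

(-8, -17)

w = M [w]_W, where M has columns b1, b2.
Carrying out the matrix-vector product, w = (-8, -17).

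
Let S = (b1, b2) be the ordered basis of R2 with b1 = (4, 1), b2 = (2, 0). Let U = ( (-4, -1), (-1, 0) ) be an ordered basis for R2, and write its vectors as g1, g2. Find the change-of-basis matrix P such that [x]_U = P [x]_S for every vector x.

[[-1, 0], [0, -2]]

Column j of P is [bj]_U, since P maps S-coordinates to U-coordinates.
Expressing b1 in U: b1 = -g1 + 0·g2, so column 1 of P is (-1, 0).
Doing the same for each bj gives P = [[-1, 0], [0, -2]].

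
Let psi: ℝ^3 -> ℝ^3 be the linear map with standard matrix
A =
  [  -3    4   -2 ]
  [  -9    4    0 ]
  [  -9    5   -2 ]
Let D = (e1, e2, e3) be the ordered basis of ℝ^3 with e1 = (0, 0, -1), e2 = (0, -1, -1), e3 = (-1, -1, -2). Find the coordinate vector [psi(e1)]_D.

Compute psi(e1) = A e1 = (2, 0, 2) in standard coordinates.
Then write this in D-coordinates: solve for y in y_1 e1 + ... + y_3 e3 = (2, 0, 2).
This gives y = (0, 2, -2), which is column 1 of [psi]_D.

(0, 2, -2)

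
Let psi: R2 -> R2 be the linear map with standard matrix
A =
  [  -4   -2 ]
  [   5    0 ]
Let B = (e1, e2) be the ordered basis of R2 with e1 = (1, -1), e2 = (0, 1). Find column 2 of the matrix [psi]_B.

Compute psi(e2) = A e2 = (-2, 0) in standard coordinates.
Then write this in B-coordinates: solve for y in y_1 e1 + y_2 e2 = (-2, 0).
This gives y = (-2, -2), which is column 2 of [psi]_B.

(-2, -2)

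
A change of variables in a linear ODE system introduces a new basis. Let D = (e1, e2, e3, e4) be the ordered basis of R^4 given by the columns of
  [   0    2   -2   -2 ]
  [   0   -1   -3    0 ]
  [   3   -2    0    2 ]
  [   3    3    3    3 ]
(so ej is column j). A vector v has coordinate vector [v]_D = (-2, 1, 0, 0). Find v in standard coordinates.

By definition v = -2e1 + e2 + 0·e3 + 0·e4.
Summing componentwise gives (2, -1, -8, -3).

(2, -1, -8, -3)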